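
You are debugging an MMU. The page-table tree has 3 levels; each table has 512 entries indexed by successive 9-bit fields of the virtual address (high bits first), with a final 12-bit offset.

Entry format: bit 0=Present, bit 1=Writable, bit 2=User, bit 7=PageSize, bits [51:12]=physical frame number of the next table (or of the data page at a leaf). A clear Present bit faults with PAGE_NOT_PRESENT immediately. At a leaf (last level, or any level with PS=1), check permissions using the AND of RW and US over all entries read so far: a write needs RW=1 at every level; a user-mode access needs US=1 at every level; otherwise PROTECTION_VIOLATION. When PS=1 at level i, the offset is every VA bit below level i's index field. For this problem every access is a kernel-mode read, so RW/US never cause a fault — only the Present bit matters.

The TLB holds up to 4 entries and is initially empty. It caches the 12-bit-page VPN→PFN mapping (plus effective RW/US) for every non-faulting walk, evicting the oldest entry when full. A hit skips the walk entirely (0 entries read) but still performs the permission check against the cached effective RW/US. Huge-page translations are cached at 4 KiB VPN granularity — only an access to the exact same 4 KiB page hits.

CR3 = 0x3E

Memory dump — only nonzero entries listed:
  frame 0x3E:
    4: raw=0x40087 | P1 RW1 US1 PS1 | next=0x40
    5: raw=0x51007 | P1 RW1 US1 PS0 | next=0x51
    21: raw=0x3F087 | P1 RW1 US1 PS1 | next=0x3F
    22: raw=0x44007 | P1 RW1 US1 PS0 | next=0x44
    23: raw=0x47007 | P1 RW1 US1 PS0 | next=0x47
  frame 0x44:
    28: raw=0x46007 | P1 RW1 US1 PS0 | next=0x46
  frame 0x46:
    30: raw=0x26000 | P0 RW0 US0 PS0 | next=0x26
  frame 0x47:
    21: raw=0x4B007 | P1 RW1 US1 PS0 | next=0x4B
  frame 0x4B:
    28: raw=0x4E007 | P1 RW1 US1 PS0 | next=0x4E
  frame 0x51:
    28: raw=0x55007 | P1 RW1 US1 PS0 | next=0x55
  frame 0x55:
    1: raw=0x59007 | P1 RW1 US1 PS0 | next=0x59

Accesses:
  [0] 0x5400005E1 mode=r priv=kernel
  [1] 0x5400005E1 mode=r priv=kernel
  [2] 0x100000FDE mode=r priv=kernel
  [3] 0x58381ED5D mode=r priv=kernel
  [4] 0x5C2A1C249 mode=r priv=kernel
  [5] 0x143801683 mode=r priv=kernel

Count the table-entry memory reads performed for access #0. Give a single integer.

Trace:
#0 VA=0x5400005E1 (r,kernel):
  lvl0: tbl 0x3E, slot 21 ⇒ 0x3F087 (P1/RW1/US1/PS1)
  ✓ 0x3F5E1 (huge @L0)  — 1 lookups
#1 VA=0x5400005E1 (r,kernel):
  TLB hit vpn=0x540000 → PA=0x3F5E1
#2 VA=0x100000FDE (r,kernel):
  lvl0: tbl 0x3E, slot 4 ⇒ 0x40087 (P1/RW1/US1/PS1)
  ✓ 0x40FDE (huge @L0)  — 1 lookups
#3 VA=0x58381ED5D (r,kernel):
  lvl0: tbl 0x3E, slot 22 ⇒ 0x44007 (P1/RW1/US1/PS0)
  lvl1: tbl 0x44, slot 28 ⇒ 0x46007 (P1/RW1/US1/PS0)
  lvl2: tbl 0x46, slot 30 ⇒ 0x26000 (P0/RW0/US0/PS0)
  ✗ PAGE_NOT_PRESENT  [3 reads]
#4 VA=0x5C2A1C249 (r,kernel):
  lvl0: tbl 0x3E, slot 23 ⇒ 0x47007 (P1/RW1/US1/PS0)
  lvl1: tbl 0x47, slot 21 ⇒ 0x4B007 (P1/RW1/US1/PS0)
  lvl2: tbl 0x4B, slot 28 ⇒ 0x4E007 (P1/RW1/US1/PS0)
  ✓ 0x4E249  — 3 lookups
#5 VA=0x143801683 (r,kernel):
  lvl0: tbl 0x3E, slot 5 ⇒ 0x51007 (P1/RW1/US1/PS0)
  lvl1: tbl 0x51, slot 28 ⇒ 0x55007 (P1/RW1/US1/PS0)
  lvl2: tbl 0x55, slot 1 ⇒ 0x59007 (P1/RW1/US1/PS0)
  ✓ 0x59683  — 3 lookups

Entries read for #0: 1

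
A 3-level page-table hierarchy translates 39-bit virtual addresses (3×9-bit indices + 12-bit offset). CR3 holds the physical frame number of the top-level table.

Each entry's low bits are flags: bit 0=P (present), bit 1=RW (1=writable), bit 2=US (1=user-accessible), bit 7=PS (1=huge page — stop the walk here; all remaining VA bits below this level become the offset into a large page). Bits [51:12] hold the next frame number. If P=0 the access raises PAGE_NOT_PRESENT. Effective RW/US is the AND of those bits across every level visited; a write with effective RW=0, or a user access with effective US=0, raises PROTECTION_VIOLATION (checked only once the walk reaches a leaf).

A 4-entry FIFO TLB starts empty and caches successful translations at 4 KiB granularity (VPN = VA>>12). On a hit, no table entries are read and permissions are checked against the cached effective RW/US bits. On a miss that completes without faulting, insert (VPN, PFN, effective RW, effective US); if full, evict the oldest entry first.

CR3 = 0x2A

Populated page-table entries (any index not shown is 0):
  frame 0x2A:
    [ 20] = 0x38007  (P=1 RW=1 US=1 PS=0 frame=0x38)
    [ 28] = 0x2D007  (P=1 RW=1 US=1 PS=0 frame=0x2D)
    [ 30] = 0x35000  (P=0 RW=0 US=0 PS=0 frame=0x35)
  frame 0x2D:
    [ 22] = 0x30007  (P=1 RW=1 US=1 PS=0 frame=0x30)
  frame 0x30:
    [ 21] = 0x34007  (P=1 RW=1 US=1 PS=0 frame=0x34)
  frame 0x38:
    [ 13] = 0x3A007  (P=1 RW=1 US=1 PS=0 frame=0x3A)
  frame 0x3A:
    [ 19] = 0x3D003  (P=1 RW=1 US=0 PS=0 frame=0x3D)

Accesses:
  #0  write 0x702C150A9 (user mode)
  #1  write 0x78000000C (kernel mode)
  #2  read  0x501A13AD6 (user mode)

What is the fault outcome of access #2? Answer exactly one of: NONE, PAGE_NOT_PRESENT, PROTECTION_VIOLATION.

Trace:
#0 VA=0x702C150A9 (w,user):
  lvl0: tbl 0x2A, slot 28 ⇒ 0x2D007 (P1/RW1/US1/PS0)
  lvl1: tbl 0x2D, slot 22 ⇒ 0x30007 (P1/RW1/US1/PS0)
  lvl2: tbl 0x30, slot 21 ⇒ 0x34007 (P1/RW1/US1/PS0)
  → PA=0x340A9  (3 entries read)
#1 VA=0x78000000C (w,kernel):
  lvl0: tbl 0x2A, slot 30 ⇒ 0x35000 (P0/RW0/US0/PS0)
  → PAGE_NOT_PRESENT  (1 entries read)
#2 VA=0x501A13AD6 (r,user):
  lvl0: tbl 0x2A, slot 20 ⇒ 0x38007 (P1/RW1/US1/PS0)
  lvl1: tbl 0x38, slot 13 ⇒ 0x3A007 (P1/RW1/US1/PS0)
  lvl2: tbl 0x3A, slot 19 ⇒ 0x3D003 (P1/RW1/US0/PS0)
  → PROTECTION_VIOLATION  (3 entries read)

Access #2 fault: PROTECTION_VIOLATION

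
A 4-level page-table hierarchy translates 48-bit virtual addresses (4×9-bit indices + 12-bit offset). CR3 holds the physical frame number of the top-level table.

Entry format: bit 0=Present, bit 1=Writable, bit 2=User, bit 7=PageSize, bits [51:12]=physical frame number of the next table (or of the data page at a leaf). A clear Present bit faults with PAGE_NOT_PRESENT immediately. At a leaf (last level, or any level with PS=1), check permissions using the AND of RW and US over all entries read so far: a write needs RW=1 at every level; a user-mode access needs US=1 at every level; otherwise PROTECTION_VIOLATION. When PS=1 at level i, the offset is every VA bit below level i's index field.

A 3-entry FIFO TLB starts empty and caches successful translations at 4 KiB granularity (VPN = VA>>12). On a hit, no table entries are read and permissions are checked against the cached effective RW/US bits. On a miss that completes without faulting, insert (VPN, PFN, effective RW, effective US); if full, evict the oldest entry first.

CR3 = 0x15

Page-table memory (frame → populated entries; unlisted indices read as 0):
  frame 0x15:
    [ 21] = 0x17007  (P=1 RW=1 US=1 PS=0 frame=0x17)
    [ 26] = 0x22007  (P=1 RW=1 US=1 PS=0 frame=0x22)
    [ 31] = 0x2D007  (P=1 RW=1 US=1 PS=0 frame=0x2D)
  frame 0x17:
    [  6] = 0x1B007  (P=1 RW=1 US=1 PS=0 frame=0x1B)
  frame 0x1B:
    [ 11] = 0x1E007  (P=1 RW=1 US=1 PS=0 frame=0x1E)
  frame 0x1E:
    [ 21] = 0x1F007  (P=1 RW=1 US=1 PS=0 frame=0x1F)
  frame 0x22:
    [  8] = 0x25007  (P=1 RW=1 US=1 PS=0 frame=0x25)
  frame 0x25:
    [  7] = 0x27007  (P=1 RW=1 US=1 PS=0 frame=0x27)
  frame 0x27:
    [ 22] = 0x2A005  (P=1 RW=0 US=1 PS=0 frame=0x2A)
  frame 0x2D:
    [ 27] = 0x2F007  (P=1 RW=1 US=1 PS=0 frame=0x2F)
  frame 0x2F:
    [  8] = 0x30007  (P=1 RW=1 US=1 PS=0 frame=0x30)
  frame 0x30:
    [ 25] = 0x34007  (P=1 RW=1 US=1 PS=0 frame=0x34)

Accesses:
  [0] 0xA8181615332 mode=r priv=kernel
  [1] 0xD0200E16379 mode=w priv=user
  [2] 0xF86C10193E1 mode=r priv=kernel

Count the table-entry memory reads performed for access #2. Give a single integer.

Trace:
#0 VA=0xA8181615332 (r,kernel):
  L0: frame=0x15 idx=21 entry=0x17007 [P=1 RW=1 US=1 PS=0]
  L1: frame=0x17 idx=6 entry=0x1B007 [P=1 RW=1 US=1 PS=0]
  L2: frame=0x1B idx=11 entry=0x1E007 [P=1 RW=1 US=1 PS=0]
  L3: frame=0x1E idx=21 entry=0x1F007 [P=1 RW=1 US=1 PS=0]
  → PA=0x1F332  (4 entries read)
#1 VA=0xD0200E16379 (w,user):
  L0: frame=0x15 idx=26 entry=0x22007 [P=1 RW=1 US=1 PS=0]
  L1: frame=0x22 idx=8 entry=0x25007 [P=1 RW=1 US=1 PS=0]
  L2: frame=0x25 idx=7 entry=0x27007 [P=1 RW=1 US=1 PS=0]
  L3: frame=0x27 idx=22 entry=0x2A005 [P=1 RW=0 US=1 PS=0]
  ✗ PROTECTION_VIOLATION  [4 reads]
#2 VA=0xF86C10193E1 (r,kernel):
  L0: frame=0x15 idx=31 entry=0x2D007 [P=1 RW=1 US=1 PS=0]
  L1: frame=0x2D idx=27 entry=0x2F007 [P=1 RW=1 US=1 PS=0]
  L2: frame=0x2F idx=8 entry=0x30007 [P=1 RW=1 US=1 PS=0]
  L3: frame=0x30 idx=25 entry=0x34007 [P=1 RW=1 US=1 PS=0]
  → PA=0x343E1  (4 entries read)

Entries read for #2: 4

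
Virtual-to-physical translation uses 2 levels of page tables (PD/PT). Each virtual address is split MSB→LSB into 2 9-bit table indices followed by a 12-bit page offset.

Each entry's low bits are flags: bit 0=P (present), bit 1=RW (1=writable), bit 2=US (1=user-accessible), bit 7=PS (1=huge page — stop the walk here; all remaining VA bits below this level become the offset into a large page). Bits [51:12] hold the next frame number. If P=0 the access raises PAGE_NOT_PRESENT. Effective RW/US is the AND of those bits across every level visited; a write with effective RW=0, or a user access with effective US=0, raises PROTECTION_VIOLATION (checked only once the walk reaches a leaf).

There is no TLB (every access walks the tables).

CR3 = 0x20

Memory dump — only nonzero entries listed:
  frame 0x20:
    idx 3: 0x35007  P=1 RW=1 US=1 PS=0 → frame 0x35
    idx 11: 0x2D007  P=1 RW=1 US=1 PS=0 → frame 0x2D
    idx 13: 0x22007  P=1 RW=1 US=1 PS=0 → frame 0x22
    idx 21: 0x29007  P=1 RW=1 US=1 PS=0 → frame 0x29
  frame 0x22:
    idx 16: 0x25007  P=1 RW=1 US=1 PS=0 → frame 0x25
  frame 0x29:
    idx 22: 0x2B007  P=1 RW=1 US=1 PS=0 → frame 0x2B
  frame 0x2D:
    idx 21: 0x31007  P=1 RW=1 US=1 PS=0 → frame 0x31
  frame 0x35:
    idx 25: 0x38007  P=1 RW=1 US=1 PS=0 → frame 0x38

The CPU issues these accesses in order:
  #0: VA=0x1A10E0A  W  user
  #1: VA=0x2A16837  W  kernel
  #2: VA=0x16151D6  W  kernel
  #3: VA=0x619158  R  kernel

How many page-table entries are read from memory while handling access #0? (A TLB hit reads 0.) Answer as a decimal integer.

Walk each access:
#0 VA=0x1A10E0A (w,user):
  L0 @0x20[13] → 0x22007  P=1,RW=1,US=1,PS=0
  L1 @0x22[16] → 0x25007  P=1,RW=1,US=1,PS=0
  ✓ 0x25E0A  — 2 lookups
#1 VA=0x2A16837 (w,kernel):
  L0 @0x20[21] → 0x29007  P=1,RW=1,US=1,PS=0
  L1 @0x29[22] → 0x2B007  P=1,RW=1,US=1,PS=0
  ✓ 0x2B837  — 2 lookups
#2 VA=0x16151D6 (w,kernel):
  L0 @0x20[11] → 0x2D007  P=1,RW=1,US=1,PS=0
  L1 @0x2D[21] → 0x31007  P=1,RW=1,US=1,PS=0
  ✓ 0x311D6  — 2 lookups
#3 VA=0x619158 (r,kernel):
  L0 @0x20[3] → 0x35007  P=1,RW=1,US=1,PS=0
  L1 @0x35[25] → 0x38007  P=1,RW=1,US=1,PS=0
  ✓ 0x38158  — 2 lookups

Entries read for #0: 2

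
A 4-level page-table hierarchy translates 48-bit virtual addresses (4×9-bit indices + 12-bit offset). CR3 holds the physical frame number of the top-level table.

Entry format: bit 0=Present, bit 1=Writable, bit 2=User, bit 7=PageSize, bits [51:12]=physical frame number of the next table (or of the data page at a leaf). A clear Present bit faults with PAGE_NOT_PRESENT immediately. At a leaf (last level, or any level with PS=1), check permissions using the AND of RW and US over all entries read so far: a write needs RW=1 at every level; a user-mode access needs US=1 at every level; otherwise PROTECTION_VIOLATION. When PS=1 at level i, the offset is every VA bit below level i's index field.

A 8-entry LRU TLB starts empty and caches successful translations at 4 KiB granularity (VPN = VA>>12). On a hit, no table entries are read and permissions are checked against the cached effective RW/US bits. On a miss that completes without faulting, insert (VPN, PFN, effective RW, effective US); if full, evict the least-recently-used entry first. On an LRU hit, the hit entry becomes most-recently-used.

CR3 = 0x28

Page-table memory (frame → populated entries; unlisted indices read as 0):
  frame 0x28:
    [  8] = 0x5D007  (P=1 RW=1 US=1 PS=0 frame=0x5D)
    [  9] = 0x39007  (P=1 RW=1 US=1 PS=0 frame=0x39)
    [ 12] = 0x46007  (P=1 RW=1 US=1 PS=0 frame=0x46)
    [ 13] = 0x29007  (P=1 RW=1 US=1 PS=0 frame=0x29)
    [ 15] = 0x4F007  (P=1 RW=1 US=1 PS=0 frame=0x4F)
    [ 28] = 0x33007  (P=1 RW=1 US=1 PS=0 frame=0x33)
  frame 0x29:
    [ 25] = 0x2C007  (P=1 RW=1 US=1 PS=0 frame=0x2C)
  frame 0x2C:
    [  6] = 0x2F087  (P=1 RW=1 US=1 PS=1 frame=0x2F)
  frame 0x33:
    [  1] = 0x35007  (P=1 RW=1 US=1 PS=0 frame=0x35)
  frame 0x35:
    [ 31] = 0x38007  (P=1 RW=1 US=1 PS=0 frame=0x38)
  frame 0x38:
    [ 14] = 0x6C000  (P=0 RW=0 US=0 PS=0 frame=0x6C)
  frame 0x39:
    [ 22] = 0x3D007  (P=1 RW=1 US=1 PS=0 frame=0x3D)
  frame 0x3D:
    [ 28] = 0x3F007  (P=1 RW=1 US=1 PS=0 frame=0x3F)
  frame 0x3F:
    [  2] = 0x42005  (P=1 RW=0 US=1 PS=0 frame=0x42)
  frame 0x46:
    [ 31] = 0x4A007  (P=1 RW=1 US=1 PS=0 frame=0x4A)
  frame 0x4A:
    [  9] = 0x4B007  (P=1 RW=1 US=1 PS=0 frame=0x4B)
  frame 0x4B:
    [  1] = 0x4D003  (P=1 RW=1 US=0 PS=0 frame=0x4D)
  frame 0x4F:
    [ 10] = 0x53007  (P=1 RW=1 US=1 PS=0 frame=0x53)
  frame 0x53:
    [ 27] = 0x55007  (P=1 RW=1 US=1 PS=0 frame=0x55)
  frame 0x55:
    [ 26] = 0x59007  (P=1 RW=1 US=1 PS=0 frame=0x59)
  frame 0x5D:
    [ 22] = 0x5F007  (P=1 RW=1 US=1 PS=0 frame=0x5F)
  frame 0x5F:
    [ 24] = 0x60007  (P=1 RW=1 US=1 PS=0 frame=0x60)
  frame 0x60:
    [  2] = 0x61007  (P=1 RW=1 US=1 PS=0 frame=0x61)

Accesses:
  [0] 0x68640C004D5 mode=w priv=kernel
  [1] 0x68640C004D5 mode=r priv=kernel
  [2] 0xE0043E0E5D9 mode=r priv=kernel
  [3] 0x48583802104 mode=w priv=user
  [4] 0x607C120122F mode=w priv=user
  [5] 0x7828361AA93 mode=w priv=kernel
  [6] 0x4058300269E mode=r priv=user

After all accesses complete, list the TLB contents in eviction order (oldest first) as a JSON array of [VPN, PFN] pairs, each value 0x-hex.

Walk each access:
#0 VA=0x68640C004D5 (w,kernel):
  lvl0: tbl 0x28, slot 13 ⇒ 0x29007 (P1/RW1/US1/PS0)
  lvl1: tbl 0x29, slot 25 ⇒ 0x2C007 (P1/RW1/US1/PS0)
  lvl2: tbl 0x2C, slot 6 ⇒ 0x2F087 (P1/RW1/US1/PS1)
  ✓ 0x2F4D5 (huge @L2)  — 3 lookups
#1 VA=0x68640C004D5 (r,kernel):
  TLB hit vpn=0x68640C00 → PA=0x2F4D5
#2 VA=0xE0043E0E5D9 (r,kernel):
  lvl0: tbl 0x28, slot 28 ⇒ 0x33007 (P1/RW1/US1/PS0)
  lvl1: tbl 0x33, slot 1 ⇒ 0x35007 (P1/RW1/US1/PS0)
  lvl2: tbl 0x35, slot 31 ⇒ 0x38007 (P1/RW1/US1/PS0)
  lvl3: tbl 0x38, slot 14 ⇒ 0x6C000 (P0/RW0/US0/PS0)
  ✗ PAGE_NOT_PRESENT  [4 reads]
#3 VA=0x48583802104 (w,user):
  lvl0: tbl 0x28, slot 9 ⇒ 0x39007 (P1/RW1/US1/PS0)
  lvl1: tbl 0x39, slot 22 ⇒ 0x3D007 (P1/RW1/US1/PS0)
  lvl2: tbl 0x3D, slot 28 ⇒ 0x3F007 (P1/RW1/US1/PS0)
  lvl3: tbl 0x3F, slot 2 ⇒ 0x42005 (P1/RW0/US1/PS0)
  ✗ PROTECTION_VIOLATION  [4 reads]
#4 VA=0x607C120122F (w,user):
  lvl0: tbl 0x28, slot 12 ⇒ 0x46007 (P1/RW1/US1/PS0)
  lvl1: tbl 0x46, slot 31 ⇒ 0x4A007 (P1/RW1/US1/PS0)
  lvl2: tbl 0x4A, slot 9 ⇒ 0x4B007 (P1/RW1/US1/PS0)
  lvl3: tbl 0x4B, slot 1 ⇒ 0x4D003 (P1/RW1/US0/PS0)
  ✗ PROTECTION_VIOLATION  [4 reads]
#5 VA=0x7828361AA93 (w,kernel):
  lvl0: tbl 0x28, slot 15 ⇒ 0x4F007 (P1/RW1/US1/PS0)
  lvl1: tbl 0x4F, slot 10 ⇒ 0x53007 (P1/RW1/US1/PS0)
  lvl2: tbl 0x53, slot 27 ⇒ 0x55007 (P1/RW1/US1/PS0)
  lvl3: tbl 0x55, slot 26 ⇒ 0x59007 (P1/RW1/US1/PS0)
  ✓ 0x59A93  — 4 lookups
#6 VA=0x4058300269E (r,user):
  lvl0: tbl 0x28, slot 8 ⇒ 0x5D007 (P1/RW1/US1/PS0)
  lvl1: tbl 0x5D, slot 22 ⇒ 0x5F007 (P1/RW1/US1/PS0)
  lvl2: tbl 0x5F, slot 24 ⇒ 0x60007 (P1/RW1/US1/PS0)
  lvl3: tbl 0x60, slot 2 ⇒ 0x61007 (P1/RW1/US1/PS0)
  ✓ 0x6169E  — 4 lookups

TLB: [["0x68640C00", "0x2F"], ["0x7828361A", "0x59"], ["0x40583002", "0x61"]]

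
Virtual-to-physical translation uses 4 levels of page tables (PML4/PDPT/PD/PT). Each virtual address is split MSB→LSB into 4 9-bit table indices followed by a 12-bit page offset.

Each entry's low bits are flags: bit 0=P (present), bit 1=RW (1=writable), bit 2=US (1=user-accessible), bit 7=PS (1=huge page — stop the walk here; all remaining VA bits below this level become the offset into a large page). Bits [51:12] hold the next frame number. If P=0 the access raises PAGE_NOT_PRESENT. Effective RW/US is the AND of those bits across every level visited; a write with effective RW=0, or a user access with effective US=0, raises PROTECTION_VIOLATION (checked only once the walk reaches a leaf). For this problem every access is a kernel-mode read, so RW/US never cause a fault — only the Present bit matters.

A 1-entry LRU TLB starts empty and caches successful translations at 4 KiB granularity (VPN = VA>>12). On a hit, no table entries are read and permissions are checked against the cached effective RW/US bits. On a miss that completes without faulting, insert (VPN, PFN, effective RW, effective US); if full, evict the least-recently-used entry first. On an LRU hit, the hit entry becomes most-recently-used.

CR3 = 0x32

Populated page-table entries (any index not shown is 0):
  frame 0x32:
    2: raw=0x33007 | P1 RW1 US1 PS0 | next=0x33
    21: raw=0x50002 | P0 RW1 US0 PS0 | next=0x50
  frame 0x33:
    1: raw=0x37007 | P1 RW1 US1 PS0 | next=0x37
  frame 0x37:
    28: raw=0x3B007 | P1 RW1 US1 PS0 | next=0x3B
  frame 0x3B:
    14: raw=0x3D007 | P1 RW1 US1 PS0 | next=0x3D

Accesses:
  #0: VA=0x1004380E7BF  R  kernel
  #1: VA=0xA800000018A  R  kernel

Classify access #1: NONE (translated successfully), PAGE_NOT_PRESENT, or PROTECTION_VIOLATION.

Walk each access:
#0 VA=0x1004380E7BF (r,kernel):
  L0: frame=0x32 idx=2 entry=0x33007 [P=1 RW=1 US=1 PS=0]
  L1: frame=0x33 idx=1 entry=0x37007 [P=1 RW=1 US=1 PS=0]
  L2: frame=0x37 idx=28 entry=0x3B007 [P=1 RW=1 US=1 PS=0]
  L3: frame=0x3B idx=14 entry=0x3D007 [P=1 RW=1 US=1 PS=0]
  ⇒ phys 0x3D7BF  [4 reads]
#1 VA=0xA800000018A (r,kernel):
  L0: frame=0x32 idx=21 entry=0x50002 [P=0 RW=1 US=0 PS=0]
  ✗ PAGE_NOT_PRESENT  [1 reads]

Access #1 fault: PAGE_NOT_PRESENT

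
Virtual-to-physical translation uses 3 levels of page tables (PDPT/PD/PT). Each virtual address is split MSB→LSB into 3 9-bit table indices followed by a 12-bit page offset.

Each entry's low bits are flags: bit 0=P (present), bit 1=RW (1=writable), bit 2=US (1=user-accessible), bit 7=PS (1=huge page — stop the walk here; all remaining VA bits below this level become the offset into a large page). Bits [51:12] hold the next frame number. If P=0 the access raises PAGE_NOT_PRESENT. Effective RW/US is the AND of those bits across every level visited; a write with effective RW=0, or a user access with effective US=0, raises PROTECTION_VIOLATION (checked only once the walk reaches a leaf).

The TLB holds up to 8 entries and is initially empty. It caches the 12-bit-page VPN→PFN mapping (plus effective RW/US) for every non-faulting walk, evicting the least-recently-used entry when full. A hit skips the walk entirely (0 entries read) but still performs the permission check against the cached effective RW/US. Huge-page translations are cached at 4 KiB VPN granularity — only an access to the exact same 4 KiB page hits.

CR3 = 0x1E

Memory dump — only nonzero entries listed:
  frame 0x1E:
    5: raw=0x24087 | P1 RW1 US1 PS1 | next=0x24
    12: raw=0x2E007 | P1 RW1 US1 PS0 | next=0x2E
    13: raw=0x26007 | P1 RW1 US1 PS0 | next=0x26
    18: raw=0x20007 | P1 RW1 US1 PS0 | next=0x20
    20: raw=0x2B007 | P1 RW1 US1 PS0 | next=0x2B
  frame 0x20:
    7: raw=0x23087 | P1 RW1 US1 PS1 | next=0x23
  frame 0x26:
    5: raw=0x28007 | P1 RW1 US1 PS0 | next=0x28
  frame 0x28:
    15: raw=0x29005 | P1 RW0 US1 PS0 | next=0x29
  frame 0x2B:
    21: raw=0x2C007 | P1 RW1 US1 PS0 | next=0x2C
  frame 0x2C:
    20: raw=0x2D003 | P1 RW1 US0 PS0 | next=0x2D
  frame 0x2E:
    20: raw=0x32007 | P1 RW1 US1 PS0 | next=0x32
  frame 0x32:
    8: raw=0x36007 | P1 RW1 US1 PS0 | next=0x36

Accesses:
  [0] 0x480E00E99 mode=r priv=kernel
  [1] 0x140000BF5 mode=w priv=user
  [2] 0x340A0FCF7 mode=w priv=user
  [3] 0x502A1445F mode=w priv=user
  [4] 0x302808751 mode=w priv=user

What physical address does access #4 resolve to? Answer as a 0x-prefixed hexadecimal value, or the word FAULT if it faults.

Per-access translation:
#0 VA=0x480E00E99 (r,kernel):
  L0: frame=0x1E idx=18 entry=0x20007 [P=1 RW=1 US=1 PS=0]
  L1: frame=0x20 idx=7 entry=0x23087 [P=1 RW=1 US=1 PS=1]
  → PA=0x23E99 (huge @L1)  (2 entries read)
#1 VA=0x140000BF5 (w,user):
  L0: frame=0x1E idx=5 entry=0x24087 [P=1 RW=1 US=1 PS=1]
  → PA=0x24BF5 (huge @L0)  (1 entries read)
#2 VA=0x340A0FCF7 (w,user):
  L0: frame=0x1E idx=13 entry=0x26007 [P=1 RW=1 US=1 PS=0]
  L1: frame=0x26 idx=5 entry=0x28007 [P=1 RW=1 US=1 PS=0]
  L2: frame=0x28 idx=15 entry=0x29005 [P=1 RW=0 US=1 PS=0]
  ⇒ fault: PROTECTION_VIOLATION  — 3 lookups
#3 VA=0x502A1445F (w,user):
  L0: frame=0x1E idx=20 entry=0x2B007 [P=1 RW=1 US=1 PS=0]
  L1: frame=0x2B idx=21 entry=0x2C007 [P=1 RW=1 US=1 PS=0]
  L2: frame=0x2C idx=20 entry=0x2D003 [P=1 RW=1 US=0 PS=0]
  ⇒ fault: PROTECTION_VIOLATION  — 3 lookups
#4 VA=0x302808751 (w,user):
  L0: frame=0x1E idx=12 entry=0x2E007 [P=1 RW=1 US=1 PS=0]
  L1: frame=0x2E idx=20 entry=0x32007 [P=1 RW=1 US=1 PS=0]
  L2: frame=0x32 idx=8 entry=0x36007 [P=1 RW=1 US=1 PS=0]
  → PA=0x36751  (3 entries read)

Access #4 PA: 0x36751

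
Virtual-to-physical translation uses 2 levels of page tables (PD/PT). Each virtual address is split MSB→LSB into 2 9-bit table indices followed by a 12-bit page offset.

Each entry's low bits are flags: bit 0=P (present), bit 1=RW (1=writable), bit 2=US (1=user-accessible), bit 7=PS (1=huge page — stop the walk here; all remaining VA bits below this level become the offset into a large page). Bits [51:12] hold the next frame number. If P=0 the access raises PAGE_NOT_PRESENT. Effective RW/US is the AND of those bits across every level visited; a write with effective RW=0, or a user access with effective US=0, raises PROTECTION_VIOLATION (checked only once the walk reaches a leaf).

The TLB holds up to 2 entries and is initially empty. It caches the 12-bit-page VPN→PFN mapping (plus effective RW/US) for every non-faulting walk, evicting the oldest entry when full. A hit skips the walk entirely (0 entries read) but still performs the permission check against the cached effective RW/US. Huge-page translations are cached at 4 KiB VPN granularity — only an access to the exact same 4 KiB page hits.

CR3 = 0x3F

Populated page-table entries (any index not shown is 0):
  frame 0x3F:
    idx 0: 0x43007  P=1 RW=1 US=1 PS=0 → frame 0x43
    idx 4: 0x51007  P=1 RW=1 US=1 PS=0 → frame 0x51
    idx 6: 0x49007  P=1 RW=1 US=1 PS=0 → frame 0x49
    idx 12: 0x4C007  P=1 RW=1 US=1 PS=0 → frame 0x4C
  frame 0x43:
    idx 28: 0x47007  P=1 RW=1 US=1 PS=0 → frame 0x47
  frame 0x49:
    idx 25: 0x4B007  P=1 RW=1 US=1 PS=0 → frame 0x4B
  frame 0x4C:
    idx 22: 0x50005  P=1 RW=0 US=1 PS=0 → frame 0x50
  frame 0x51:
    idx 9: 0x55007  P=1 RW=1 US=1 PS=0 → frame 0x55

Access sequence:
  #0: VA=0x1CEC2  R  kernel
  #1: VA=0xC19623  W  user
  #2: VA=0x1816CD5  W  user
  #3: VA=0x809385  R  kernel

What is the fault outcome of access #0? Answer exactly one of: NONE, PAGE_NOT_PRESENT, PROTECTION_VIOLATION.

Walk each access:
#0 VA=0x1CEC2 (r,kernel):
  L0 @0x3F[0] → 0x43007  P=1,RW=1,US=1,PS=0
  L1 @0x43[28] → 0x47007  P=1,RW=1,US=1,PS=0
  ⇒ phys 0x47EC2  [2 reads]
#1 VA=0xC19623 (w,user):
  L0 @0x3F[6] → 0x49007  P=1,RW=1,US=1,PS=0
  L1 @0x49[25] → 0x4B007  P=1,RW=1,US=1,PS=0
  ⇒ phys 0x4B623  [2 reads]
#2 VA=0x1816CD5 (w,user):
  L0 @0x3F[12] → 0x4C007  P=1,RW=1,US=1,PS=0
  L1 @0x4C[22] → 0x50005  P=1,RW=0,US=1,PS=0
  ✗ PROTECTION_VIOLATION  [2 reads]
#3 VA=0x809385 (r,kernel):
  L0 @0x3F[4] → 0x51007  P=1,RW=1,US=1,PS=0
  L1 @0x51[9] → 0x55007  P=1,RW=1,US=1,PS=0
  ⇒ phys 0x55385  [2 reads]

Access #0 fault: NONE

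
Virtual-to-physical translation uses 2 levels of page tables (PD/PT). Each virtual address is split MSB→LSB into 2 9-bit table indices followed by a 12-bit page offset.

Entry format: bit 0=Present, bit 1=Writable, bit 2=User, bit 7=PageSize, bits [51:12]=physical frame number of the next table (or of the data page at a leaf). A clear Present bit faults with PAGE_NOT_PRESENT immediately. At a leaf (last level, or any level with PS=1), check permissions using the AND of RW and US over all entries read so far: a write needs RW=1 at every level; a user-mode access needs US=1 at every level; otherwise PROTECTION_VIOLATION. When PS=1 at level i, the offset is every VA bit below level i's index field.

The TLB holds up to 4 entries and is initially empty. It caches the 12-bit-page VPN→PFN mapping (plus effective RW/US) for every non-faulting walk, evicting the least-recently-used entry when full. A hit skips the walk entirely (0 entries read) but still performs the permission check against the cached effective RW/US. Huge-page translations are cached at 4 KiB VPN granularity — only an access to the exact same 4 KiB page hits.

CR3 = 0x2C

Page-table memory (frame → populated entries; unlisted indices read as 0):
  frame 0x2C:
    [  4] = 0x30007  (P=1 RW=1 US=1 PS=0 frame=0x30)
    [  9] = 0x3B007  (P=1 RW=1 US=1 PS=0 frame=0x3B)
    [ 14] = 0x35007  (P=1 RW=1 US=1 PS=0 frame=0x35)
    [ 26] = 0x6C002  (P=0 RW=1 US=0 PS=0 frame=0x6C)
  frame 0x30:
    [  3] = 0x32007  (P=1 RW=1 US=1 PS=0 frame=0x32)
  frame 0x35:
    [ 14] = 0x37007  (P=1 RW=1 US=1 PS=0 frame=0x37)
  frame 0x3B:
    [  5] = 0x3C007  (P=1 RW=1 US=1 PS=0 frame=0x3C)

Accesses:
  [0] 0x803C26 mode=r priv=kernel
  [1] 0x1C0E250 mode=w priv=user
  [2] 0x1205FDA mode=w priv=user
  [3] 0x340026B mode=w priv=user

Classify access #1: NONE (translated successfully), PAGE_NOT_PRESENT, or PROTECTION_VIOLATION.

Walk each access:
#0 VA=0x803C26 (r,kernel):
  L0 @0x2C[4] → 0x30007  P=1,RW=1,US=1,PS=0
  L1 @0x30[3] → 0x32007  P=1,RW=1,US=1,PS=0
  ✓ 0x32C26  — 2 lookups
#1 VA=0x1C0E250 (w,user):
  L0 @0x2C[14] → 0x35007  P=1,RW=1,US=1,PS=0
  L1 @0x35[14] → 0x37007  P=1,RW=1,US=1,PS=0
  ✓ 0x37250  — 2 lookups
#2 VA=0x1205FDA (w,user):
  L0 @0x2C[9] → 0x3B007  P=1,RW=1,US=1,PS=0
  L1 @0x3B[5] → 0x3C007  P=1,RW=1,US=1,PS=0
  ✓ 0x3CFDA  — 2 lookups
#3 VA=0x340026B (w,user):
  L0 @0x2C[26] → 0x6C002  P=0,RW=1,US=0,PS=0
  ⇒ fault: PAGE_NOT_PRESENT  — 1 lookups

Access #1 fault: NONE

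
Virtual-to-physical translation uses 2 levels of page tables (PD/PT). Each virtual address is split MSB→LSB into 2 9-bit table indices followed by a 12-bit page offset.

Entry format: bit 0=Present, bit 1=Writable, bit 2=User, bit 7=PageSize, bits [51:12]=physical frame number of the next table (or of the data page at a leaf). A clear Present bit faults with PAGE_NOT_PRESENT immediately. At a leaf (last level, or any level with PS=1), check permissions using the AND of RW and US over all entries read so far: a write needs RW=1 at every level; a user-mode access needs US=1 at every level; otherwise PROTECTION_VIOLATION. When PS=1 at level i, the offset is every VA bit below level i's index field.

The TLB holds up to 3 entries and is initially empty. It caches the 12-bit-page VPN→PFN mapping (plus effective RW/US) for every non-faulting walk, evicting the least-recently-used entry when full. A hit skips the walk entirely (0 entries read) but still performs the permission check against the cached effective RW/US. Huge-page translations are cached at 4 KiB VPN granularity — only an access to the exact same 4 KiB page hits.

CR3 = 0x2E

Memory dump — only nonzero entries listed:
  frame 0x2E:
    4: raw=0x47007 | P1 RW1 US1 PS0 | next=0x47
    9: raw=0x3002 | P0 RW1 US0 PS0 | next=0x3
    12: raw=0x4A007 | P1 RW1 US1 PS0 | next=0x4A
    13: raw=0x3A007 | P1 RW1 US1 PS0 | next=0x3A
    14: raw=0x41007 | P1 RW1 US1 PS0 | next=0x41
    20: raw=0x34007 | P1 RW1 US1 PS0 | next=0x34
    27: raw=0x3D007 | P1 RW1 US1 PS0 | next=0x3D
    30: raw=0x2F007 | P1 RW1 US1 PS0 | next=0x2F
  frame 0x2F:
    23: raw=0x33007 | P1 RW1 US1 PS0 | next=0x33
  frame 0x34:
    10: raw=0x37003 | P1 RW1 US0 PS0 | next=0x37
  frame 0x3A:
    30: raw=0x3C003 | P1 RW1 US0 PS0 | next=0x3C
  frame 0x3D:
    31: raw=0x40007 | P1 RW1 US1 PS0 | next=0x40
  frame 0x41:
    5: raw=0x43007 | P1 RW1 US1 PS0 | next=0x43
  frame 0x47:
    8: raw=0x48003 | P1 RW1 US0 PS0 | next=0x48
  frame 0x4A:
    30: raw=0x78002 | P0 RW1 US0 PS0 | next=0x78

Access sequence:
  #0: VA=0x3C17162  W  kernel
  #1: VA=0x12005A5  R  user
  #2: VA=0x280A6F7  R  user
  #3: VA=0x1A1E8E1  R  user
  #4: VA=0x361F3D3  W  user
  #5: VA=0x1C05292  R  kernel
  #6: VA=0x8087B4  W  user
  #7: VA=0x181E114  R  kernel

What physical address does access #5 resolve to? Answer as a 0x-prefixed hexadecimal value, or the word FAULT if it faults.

Per-access translation:
#0 VA=0x3C17162 (w,kernel):
  lvl0: tbl 0x2E, slot 30 ⇒ 0x2F007 (P1/RW1/US1/PS0)
  lvl1: tbl 0x2F, slot 23 ⇒ 0x33007 (P1/RW1/US1/PS0)
  ✓ 0x33162  — 2 lookups
#1 VA=0x12005A5 (r,user):
  lvl0: tbl 0x2E, slot 9 ⇒ 0x3002 (P0/RW1/US0/PS0)
  ✗ PAGE_NOT_PRESENT  [1 reads]
#2 VA=0x280A6F7 (r,user):
  lvl0: tbl 0x2E, slot 20 ⇒ 0x34007 (P1/RW1/US1/PS0)
  lvl1: tbl 0x34, slot 10 ⇒ 0x37003 (P1/RW1/US0/PS0)
  ✗ PROTECTION_VIOLATION  [2 reads]
#3 VA=0x1A1E8E1 (r,user):
  lvl0: tbl 0x2E, slot 13 ⇒ 0x3A007 (P1/RW1/US1/PS0)
  lvl1: tbl 0x3A, slot 30 ⇒ 0x3C003 (P1/RW1/US0/PS0)
  ✗ PROTECTION_VIOLATION  [2 reads]
#4 VA=0x361F3D3 (w,user):
  lvl0: tbl 0x2E, slot 27 ⇒ 0x3D007 (P1/RW1/US1/PS0)
  lvl1: tbl 0x3D, slot 31 ⇒ 0x40007 (P1/RW1/US1/PS0)
  ✓ 0x403D3  — 2 lookups
#5 VA=0x1C05292 (r,kernel):
  lvl0: tbl 0x2E, slot 14 ⇒ 0x41007 (P1/RW1/US1/PS0)
  lvl1: tbl 0x41, slot 5 ⇒ 0x43007 (P1/RW1/US1/PS0)
  ✓ 0x43292  — 2 lookups
#6 VA=0x8087B4 (w,user):
  lvl0: tbl 0x2E, slot 4 ⇒ 0x47007 (P1/RW1/US1/PS0)
  lvl1: tbl 0x47, slot 8 ⇒ 0x48003 (P1/RW1/US0/PS0)
  ✗ PROTECTION_VIOLATION  [2 reads]
#7 VA=0x181E114 (r,kernel):
  lvl0: tbl 0x2E, slot 12 ⇒ 0x4A007 (P1/RW1/US1/PS0)
  lvl1: tbl 0x4A, slot 30 ⇒ 0x78002 (P0/RW1/US0/PS0)
  ✗ PAGE_NOT_PRESENT  [2 reads]

Access #5 PA: 0x43292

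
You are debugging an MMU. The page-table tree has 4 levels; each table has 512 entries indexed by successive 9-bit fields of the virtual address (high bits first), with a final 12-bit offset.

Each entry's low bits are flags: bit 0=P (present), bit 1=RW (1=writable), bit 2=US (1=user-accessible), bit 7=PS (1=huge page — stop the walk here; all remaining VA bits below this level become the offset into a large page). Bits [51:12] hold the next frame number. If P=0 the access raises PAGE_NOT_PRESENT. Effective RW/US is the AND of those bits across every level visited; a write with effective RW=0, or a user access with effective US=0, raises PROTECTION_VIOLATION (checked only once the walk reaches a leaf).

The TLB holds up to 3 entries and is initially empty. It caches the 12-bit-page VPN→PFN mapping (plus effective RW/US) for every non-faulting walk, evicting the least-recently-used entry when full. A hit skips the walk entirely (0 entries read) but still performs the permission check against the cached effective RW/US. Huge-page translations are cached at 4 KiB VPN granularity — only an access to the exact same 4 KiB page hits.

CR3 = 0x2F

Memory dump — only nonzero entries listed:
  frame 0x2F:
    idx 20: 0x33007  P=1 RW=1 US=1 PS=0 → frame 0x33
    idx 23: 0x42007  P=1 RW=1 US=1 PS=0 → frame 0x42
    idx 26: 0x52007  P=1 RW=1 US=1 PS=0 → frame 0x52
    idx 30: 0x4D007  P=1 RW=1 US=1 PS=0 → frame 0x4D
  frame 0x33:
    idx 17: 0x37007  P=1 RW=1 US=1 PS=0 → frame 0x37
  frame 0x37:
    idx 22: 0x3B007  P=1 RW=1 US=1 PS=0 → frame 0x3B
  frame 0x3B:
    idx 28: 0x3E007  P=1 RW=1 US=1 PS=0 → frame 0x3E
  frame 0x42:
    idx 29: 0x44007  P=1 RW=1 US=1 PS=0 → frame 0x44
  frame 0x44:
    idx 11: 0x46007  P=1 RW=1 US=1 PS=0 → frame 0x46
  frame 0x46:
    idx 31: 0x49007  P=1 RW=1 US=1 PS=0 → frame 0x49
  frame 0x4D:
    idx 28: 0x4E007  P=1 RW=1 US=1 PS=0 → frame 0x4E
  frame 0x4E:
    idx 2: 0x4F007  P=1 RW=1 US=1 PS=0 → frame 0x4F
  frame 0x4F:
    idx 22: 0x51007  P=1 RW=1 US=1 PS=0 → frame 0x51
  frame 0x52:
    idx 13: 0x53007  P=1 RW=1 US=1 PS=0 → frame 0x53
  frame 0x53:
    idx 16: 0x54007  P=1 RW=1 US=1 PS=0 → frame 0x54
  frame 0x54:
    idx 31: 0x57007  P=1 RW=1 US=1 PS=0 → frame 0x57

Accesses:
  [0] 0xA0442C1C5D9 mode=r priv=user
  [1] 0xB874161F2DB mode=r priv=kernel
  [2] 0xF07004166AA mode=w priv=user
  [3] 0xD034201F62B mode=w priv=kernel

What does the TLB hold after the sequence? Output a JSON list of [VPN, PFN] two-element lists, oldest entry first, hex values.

Walk each access:
#0 VA=0xA0442C1C5D9 (r,user):
  lvl0: tbl 0x2F, slot 20 ⇒ 0x33007 (P1/RW1/US1/PS0)
  lvl1: tbl 0x33, slot 17 ⇒ 0x37007 (P1/RW1/US1/PS0)
  lvl2: tbl 0x37, slot 22 ⇒ 0x3B007 (P1/RW1/US1/PS0)
  lvl3: tbl 0x3B, slot 28 ⇒ 0x3E007 (P1/RW1/US1/PS0)
  ⇒ phys 0x3E5D9  [4 reads]
#1 VA=0xB874161F2DB (r,kernel):
  lvl0: tbl 0x2F, slot 23 ⇒ 0x42007 (P1/RW1/US1/PS0)
  lvl1: tbl 0x42, slot 29 ⇒ 0x44007 (P1/RW1/US1/PS0)
  lvl2: tbl 0x44, slot 11 ⇒ 0x46007 (P1/RW1/US1/PS0)
  lvl3: tbl 0x46, slot 31 ⇒ 0x49007 (P1/RW1/US1/PS0)
  ⇒ phys 0x492DB  [4 reads]
#2 VA=0xF07004166AA (w,user):
  lvl0: tbl 0x2F, slot 30 ⇒ 0x4D007 (P1/RW1/US1/PS0)
  lvl1: tbl 0x4D, slot 28 ⇒ 0x4E007 (P1/RW1/US1/PS0)
  lvl2: tbl 0x4E, slot 2 ⇒ 0x4F007 (P1/RW1/US1/PS0)
  lvl3: tbl 0x4F, slot 22 ⇒ 0x51007 (P1/RW1/US1/PS0)
  ⇒ phys 0x516AA  [4 reads]
#3 VA=0xD034201F62B (w,kernel):
  lvl0: tbl 0x2F, slot 26 ⇒ 0x52007 (P1/RW1/US1/PS0)
  lvl1: tbl 0x52, slot 13 ⇒ 0x53007 (P1/RW1/US1/PS0)
  lvl2: tbl 0x53, slot 16 ⇒ 0x54007 (P1/RW1/US1/PS0)
  lvl3: tbl 0x54, slot 31 ⇒ 0x57007 (P1/RW1/US1/PS0)
  ⇒ phys 0x5762B  [4 reads]

TLB: [["0xB874161F", "0x49"], ["0xF0700416", "0x51"], ["0xD034201F", "0x57"]]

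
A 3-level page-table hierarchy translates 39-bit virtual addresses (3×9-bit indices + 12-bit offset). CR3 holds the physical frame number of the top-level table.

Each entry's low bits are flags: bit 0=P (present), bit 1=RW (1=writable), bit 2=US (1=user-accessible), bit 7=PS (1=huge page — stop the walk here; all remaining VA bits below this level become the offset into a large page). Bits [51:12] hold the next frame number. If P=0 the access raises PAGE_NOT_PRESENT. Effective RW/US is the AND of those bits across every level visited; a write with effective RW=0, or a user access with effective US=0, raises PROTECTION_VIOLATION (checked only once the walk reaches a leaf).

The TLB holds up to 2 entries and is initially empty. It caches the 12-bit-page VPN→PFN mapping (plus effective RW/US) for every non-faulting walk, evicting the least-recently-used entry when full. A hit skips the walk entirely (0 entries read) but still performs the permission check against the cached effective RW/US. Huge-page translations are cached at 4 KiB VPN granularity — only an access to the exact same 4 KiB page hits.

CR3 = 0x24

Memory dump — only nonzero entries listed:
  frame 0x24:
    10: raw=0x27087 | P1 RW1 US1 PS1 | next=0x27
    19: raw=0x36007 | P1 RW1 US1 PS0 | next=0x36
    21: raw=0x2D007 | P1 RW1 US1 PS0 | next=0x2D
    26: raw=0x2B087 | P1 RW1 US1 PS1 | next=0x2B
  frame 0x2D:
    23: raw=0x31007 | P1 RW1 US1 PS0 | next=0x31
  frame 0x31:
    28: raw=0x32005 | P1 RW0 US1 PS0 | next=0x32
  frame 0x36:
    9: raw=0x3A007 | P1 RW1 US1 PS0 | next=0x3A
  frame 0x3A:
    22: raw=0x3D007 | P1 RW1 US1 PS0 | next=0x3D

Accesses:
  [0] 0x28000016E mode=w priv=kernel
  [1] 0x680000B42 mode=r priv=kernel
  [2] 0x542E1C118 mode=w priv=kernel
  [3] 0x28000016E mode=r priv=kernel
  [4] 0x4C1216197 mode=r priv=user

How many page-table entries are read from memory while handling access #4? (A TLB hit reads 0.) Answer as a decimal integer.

Trace:
#0 VA=0x28000016E (w,kernel):
  [0] read 0x24 idx=10: raw=0x27087 flags P=1 W=1 U=1 S=1
  ✓ 0x2716E (huge @L0)  — 1 lookups
#1 VA=0x680000B42 (r,kernel):
  [0] read 0x24 idx=26: raw=0x2B087 flags P=1 W=1 U=1 S=1
  ✓ 0x2BB42 (huge @L0)  — 1 lookups
#2 VA=0x542E1C118 (w,kernel):
  [0] read 0x24 idx=21: raw=0x2D007 flags P=1 W=1 U=1 S=0
  [1] read 0x2D idx=23: raw=0x31007 flags P=1 W=1 U=1 S=0
  [2] read 0x31 idx=28: raw=0x32005 flags P=1 W=0 U=1 S=0
  → PROTECTION_VIOLATION  (3 entries read)
#3 VA=0x28000016E (r,kernel):
  TLB hit vpn=0x280000 → PA=0x2716E
#4 VA=0x4C1216197 (r,user):
  [0] read 0x24 idx=19: raw=0x36007 flags P=1 W=1 U=1 S=0
  [1] read 0x36 idx=9: raw=0x3A007 flags P=1 W=1 U=1 S=0
  [2] read 0x3A idx=22: raw=0x3D007 flags P=1 W=1 U=1 S=0
  ✓ 0x3D197  — 3 lookups

Entries read for #4: 3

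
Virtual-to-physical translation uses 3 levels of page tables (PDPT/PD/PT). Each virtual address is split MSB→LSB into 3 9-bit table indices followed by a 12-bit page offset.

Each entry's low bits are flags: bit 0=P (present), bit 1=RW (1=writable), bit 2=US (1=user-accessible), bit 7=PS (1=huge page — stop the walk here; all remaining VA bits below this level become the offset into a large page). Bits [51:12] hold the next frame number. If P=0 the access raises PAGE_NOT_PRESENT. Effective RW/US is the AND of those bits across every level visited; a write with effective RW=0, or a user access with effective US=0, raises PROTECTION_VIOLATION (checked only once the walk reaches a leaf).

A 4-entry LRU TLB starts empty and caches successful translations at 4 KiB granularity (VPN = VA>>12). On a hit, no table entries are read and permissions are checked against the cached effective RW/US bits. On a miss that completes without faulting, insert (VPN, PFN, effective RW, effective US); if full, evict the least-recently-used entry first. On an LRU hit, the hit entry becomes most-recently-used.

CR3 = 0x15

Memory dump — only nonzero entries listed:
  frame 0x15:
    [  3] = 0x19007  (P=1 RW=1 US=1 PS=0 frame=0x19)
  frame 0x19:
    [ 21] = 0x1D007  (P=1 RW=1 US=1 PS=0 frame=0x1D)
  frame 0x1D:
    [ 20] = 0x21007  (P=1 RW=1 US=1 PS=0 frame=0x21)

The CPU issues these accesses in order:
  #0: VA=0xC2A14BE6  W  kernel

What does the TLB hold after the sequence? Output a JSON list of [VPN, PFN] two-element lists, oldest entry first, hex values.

Walk each access:
#0 VA=0xC2A14BE6 (w,kernel):
  lvl0: tbl 0x15, slot 3 ⇒ 0x19007 (P1/RW1/US1/PS0)
  lvl1: tbl 0x19, slot 21 ⇒ 0x1D007 (P1/RW1/US1/PS0)
  lvl2: tbl 0x1D, slot 20 ⇒ 0x21007 (P1/RW1/US1/PS0)
  ⇒ phys 0x21BE6  [3 reads]

TLB: [["0xC2A14", "0x21"]]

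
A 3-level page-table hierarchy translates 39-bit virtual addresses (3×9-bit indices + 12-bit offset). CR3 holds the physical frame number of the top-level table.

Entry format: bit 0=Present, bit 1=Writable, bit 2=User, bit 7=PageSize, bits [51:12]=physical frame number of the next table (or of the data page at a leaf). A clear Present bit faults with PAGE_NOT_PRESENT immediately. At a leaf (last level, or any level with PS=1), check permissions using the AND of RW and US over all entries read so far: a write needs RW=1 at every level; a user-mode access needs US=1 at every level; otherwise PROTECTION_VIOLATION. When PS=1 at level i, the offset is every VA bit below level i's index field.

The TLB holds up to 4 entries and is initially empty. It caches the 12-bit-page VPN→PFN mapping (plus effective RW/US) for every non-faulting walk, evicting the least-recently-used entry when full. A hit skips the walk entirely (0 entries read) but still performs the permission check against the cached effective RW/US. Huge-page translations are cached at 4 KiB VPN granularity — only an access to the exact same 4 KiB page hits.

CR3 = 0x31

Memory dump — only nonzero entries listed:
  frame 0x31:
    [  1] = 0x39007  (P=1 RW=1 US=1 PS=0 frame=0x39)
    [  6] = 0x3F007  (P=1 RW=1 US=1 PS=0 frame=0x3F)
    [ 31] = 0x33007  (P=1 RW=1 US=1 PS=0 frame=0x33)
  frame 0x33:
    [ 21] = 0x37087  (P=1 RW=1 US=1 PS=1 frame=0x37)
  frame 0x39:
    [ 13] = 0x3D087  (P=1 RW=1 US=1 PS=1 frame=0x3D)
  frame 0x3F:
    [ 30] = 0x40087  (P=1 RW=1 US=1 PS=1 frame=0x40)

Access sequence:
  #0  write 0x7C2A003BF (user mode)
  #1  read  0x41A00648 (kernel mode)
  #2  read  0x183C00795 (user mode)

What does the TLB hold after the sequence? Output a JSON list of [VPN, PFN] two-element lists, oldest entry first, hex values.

Walk each access:
#0 VA=0x7C2A003BF (w,user):
  lvl0: tbl 0x31, slot 31 ⇒ 0x33007 (P1/RW1/US1/PS0)
  lvl1: tbl 0x33, slot 21 ⇒ 0x37087 (P1/RW1/US1/PS1)
  → PA=0x373BF (huge @L1)  (2 entries read)
#1 VA=0x41A00648 (r,kernel):
  lvl0: tbl 0x31, slot 1 ⇒ 0x39007 (P1/RW1/US1/PS0)
  lvl1: tbl 0x39, slot 13 ⇒ 0x3D087 (P1/RW1/US1/PS1)
  → PA=0x3D648 (huge @L1)  (2 entries read)
#2 VA=0x183C00795 (r,user):
  lvl0: tbl 0x31, slot 6 ⇒ 0x3F007 (P1/RW1/US1/PS0)
  lvl1: tbl 0x3F, slot 30 ⇒ 0x40087 (P1/RW1/US1/PS1)
  → PA=0x40795 (huge @L1)  (2 entries read)

TLB: [["0x7C2A00", "0x37"], ["0x41A00", "0x3D"], ["0x183C00", "0x40"]]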